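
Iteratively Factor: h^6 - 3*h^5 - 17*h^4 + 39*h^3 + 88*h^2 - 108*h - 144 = (h + 3)*(h^5 - 6*h^4 + h^3 + 36*h^2 - 20*h - 48) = (h + 2)*(h + 3)*(h^4 - 8*h^3 + 17*h^2 + 2*h - 24) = (h - 3)*(h + 2)*(h + 3)*(h^3 - 5*h^2 + 2*h + 8) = (h - 3)*(h + 1)*(h + 2)*(h + 3)*(h^2 - 6*h + 8) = (h - 4)*(h - 3)*(h + 1)*(h + 2)*(h + 3)*(h - 2)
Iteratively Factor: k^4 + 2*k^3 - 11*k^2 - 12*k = (k - 3)*(k^3 + 5*k^2 + 4*k) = (k - 3)*(k + 1)*(k^2 + 4*k) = (k - 3)*(k + 1)*(k + 4)*(k)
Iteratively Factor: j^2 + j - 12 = (j - 3)*(j + 4)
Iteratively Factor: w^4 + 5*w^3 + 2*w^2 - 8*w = (w + 2)*(w^3 + 3*w^2 - 4*w) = w*(w + 2)*(w^2 + 3*w - 4) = w*(w + 2)*(w + 4)*(w - 1)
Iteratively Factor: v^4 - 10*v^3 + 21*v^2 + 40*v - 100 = (v - 5)*(v^3 - 5*v^2 - 4*v + 20) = (v - 5)*(v - 2)*(v^2 - 3*v - 10) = (v - 5)^2*(v - 2)*(v + 2)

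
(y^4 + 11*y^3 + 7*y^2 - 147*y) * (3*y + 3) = 3*y^5 + 36*y^4 + 54*y^3 - 420*y^2 - 441*y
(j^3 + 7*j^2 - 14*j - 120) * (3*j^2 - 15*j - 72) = 3*j^5 + 6*j^4 - 219*j^3 - 654*j^2 + 2808*j + 8640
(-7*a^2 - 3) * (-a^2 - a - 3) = 7*a^4 + 7*a^3 + 24*a^2 + 3*a + 9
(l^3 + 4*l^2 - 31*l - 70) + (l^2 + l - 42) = l^3 + 5*l^2 - 30*l - 112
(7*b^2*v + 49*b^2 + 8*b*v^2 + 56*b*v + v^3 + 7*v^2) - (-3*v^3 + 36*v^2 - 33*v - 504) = 7*b^2*v + 49*b^2 + 8*b*v^2 + 56*b*v + 4*v^3 - 29*v^2 + 33*v + 504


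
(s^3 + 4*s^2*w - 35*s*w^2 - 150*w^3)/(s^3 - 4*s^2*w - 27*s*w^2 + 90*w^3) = (s + 5*w)/(s - 3*w)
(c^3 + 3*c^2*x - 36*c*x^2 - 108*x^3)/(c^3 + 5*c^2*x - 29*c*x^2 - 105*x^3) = (-c^2 + 36*x^2)/(-c^2 - 2*c*x + 35*x^2)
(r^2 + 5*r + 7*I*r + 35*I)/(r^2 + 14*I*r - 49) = (r + 5)/(r + 7*I)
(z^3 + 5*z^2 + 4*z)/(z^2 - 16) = z*(z + 1)/(z - 4)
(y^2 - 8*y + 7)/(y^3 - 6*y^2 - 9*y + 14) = 1/(y + 2)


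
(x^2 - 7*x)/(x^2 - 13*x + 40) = x*(x - 7)/(x^2 - 13*x + 40)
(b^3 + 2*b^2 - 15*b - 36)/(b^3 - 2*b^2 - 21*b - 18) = (b^2 - b - 12)/(b^2 - 5*b - 6)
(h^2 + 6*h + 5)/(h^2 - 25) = (h + 1)/(h - 5)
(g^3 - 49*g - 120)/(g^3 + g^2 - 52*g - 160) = (g + 3)/(g + 4)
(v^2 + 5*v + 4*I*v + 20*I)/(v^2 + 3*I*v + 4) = (v + 5)/(v - I)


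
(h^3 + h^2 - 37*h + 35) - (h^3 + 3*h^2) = -2*h^2 - 37*h + 35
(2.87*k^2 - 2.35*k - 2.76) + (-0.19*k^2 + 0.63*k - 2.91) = 2.68*k^2 - 1.72*k - 5.67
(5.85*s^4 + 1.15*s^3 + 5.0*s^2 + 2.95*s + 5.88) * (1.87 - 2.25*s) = -13.1625*s^5 + 8.352*s^4 - 9.0995*s^3 + 2.7125*s^2 - 7.7135*s + 10.9956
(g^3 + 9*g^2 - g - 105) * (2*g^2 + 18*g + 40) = 2*g^5 + 36*g^4 + 200*g^3 + 132*g^2 - 1930*g - 4200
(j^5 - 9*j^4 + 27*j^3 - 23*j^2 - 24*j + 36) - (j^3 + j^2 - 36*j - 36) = j^5 - 9*j^4 + 26*j^3 - 24*j^2 + 12*j + 72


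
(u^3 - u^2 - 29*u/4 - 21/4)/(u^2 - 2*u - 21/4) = u + 1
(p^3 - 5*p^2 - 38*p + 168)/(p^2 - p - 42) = p - 4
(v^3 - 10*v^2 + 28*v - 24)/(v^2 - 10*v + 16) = (v^2 - 8*v + 12)/(v - 8)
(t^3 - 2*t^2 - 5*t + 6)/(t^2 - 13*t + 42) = (t^3 - 2*t^2 - 5*t + 6)/(t^2 - 13*t + 42)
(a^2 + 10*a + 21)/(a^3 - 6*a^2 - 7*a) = (a^2 + 10*a + 21)/(a*(a^2 - 6*a - 7))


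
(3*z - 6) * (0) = 0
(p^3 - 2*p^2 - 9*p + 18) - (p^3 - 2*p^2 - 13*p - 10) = 4*p + 28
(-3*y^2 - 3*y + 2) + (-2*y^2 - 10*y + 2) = -5*y^2 - 13*y + 4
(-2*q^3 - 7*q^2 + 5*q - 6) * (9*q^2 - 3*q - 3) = -18*q^5 - 57*q^4 + 72*q^3 - 48*q^2 + 3*q + 18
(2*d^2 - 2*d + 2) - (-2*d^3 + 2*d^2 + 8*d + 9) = 2*d^3 - 10*d - 7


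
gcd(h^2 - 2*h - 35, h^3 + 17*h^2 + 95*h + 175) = h + 5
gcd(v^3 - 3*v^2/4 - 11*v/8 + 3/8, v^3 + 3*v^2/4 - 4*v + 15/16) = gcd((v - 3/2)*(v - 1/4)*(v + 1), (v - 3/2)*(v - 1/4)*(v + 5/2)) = v^2 - 7*v/4 + 3/8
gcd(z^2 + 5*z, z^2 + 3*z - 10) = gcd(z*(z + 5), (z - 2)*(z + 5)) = z + 5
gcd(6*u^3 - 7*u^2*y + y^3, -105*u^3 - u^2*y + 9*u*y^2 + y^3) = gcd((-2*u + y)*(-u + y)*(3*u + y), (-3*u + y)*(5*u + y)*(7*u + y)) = 1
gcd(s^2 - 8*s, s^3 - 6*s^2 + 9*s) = s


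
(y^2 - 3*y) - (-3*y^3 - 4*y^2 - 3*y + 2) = 3*y^3 + 5*y^2 - 2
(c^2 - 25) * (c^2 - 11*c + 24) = c^4 - 11*c^3 - c^2 + 275*c - 600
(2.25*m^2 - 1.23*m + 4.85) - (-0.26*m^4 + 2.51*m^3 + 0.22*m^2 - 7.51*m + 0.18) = 0.26*m^4 - 2.51*m^3 + 2.03*m^2 + 6.28*m + 4.67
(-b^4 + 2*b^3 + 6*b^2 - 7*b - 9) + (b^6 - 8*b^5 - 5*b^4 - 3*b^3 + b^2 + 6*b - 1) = b^6 - 8*b^5 - 6*b^4 - b^3 + 7*b^2 - b - 10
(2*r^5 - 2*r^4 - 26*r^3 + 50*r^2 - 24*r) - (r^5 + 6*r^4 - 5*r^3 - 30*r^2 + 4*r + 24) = r^5 - 8*r^4 - 21*r^3 + 80*r^2 - 28*r - 24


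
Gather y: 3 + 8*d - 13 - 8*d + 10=0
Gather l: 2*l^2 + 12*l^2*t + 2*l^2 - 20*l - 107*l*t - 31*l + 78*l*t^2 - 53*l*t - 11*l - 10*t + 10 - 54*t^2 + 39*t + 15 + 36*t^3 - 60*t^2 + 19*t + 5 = l^2*(12*t + 4) + l*(78*t^2 - 160*t - 62) + 36*t^3 - 114*t^2 + 48*t + 30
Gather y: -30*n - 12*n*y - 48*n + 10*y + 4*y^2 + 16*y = -78*n + 4*y^2 + y*(26 - 12*n)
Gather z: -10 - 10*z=-10*z - 10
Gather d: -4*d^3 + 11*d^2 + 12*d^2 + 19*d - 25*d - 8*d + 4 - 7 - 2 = -4*d^3 + 23*d^2 - 14*d - 5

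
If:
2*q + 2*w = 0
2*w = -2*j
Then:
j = -w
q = -w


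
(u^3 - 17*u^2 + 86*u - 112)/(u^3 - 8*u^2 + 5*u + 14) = (u - 8)/(u + 1)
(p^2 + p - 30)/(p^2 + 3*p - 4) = (p^2 + p - 30)/(p^2 + 3*p - 4)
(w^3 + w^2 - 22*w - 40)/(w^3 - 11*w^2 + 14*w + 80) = (w + 4)/(w - 8)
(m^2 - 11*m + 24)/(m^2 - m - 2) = (-m^2 + 11*m - 24)/(-m^2 + m + 2)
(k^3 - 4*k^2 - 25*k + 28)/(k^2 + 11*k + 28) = (k^2 - 8*k + 7)/(k + 7)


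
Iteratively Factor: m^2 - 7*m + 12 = (m - 4)*(m - 3)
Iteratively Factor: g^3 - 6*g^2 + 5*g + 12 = (g + 1)*(g^2 - 7*g + 12) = (g - 4)*(g + 1)*(g - 3)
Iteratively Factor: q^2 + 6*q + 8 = (q + 2)*(q + 4)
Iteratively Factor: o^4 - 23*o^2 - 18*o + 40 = (o - 5)*(o^3 + 5*o^2 + 2*o - 8) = (o - 5)*(o + 4)*(o^2 + o - 2) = (o - 5)*(o + 2)*(o + 4)*(o - 1)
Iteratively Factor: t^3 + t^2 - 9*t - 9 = (t + 1)*(t^2 - 9) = (t + 1)*(t + 3)*(t - 3)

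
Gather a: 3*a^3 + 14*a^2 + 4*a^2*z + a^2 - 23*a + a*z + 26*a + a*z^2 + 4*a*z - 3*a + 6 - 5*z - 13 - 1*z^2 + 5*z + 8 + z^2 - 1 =3*a^3 + a^2*(4*z + 15) + a*(z^2 + 5*z)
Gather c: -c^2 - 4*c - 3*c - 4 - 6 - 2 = -c^2 - 7*c - 12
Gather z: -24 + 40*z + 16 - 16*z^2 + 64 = -16*z^2 + 40*z + 56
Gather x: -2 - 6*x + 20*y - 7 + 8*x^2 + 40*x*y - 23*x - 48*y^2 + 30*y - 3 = 8*x^2 + x*(40*y - 29) - 48*y^2 + 50*y - 12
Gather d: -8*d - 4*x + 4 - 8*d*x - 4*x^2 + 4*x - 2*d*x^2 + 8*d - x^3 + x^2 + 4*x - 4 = d*(-2*x^2 - 8*x) - x^3 - 3*x^2 + 4*x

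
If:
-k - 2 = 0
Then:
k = -2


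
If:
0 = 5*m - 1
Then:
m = 1/5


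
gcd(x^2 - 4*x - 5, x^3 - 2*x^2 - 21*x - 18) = x + 1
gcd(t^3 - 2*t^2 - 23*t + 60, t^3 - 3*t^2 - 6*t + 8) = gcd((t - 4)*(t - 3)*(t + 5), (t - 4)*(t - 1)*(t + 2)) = t - 4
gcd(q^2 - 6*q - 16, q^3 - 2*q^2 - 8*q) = q + 2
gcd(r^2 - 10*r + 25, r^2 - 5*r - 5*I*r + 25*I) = r - 5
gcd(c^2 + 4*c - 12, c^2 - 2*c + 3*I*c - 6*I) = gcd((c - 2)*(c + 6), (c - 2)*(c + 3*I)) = c - 2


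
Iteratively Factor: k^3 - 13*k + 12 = (k - 3)*(k^2 + 3*k - 4) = (k - 3)*(k + 4)*(k - 1)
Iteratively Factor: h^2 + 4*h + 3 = (h + 1)*(h + 3)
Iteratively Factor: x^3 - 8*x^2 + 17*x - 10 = (x - 1)*(x^2 - 7*x + 10) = (x - 5)*(x - 1)*(x - 2)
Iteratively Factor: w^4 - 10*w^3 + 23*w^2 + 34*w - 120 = (w - 4)*(w^3 - 6*w^2 - w + 30) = (w - 5)*(w - 4)*(w^2 - w - 6) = (w - 5)*(w - 4)*(w + 2)*(w - 3)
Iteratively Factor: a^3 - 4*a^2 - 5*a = (a - 5)*(a^2 + a) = (a - 5)*(a + 1)*(a)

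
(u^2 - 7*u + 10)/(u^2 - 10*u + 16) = (u - 5)/(u - 8)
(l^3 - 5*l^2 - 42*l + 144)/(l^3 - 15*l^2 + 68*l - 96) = (l + 6)/(l - 4)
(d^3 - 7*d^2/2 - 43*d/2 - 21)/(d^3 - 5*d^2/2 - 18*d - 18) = (d - 7)/(d - 6)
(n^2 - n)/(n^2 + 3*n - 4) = n/(n + 4)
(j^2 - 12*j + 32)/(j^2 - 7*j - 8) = (j - 4)/(j + 1)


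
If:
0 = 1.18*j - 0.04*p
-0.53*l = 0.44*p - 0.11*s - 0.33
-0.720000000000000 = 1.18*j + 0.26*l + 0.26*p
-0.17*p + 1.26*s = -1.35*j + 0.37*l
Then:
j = -0.40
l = 10.81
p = -11.77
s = 2.01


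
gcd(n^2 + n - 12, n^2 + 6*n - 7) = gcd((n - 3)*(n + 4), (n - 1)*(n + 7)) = 1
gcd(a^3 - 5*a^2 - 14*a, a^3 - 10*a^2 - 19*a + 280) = a - 7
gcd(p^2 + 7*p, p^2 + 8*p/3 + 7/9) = 1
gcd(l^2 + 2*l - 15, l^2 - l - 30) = l + 5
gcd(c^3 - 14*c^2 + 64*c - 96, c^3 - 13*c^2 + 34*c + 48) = c - 6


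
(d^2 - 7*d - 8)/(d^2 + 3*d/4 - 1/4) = 4*(d - 8)/(4*d - 1)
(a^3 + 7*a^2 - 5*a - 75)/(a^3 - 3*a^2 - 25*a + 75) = (a + 5)/(a - 5)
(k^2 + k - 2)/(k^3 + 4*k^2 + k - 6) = 1/(k + 3)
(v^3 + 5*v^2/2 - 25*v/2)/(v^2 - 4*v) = (2*v^2 + 5*v - 25)/(2*(v - 4))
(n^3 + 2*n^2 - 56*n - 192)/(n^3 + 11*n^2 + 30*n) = (n^2 - 4*n - 32)/(n*(n + 5))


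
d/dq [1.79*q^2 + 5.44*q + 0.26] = 3.58*q + 5.44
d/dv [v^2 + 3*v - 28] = 2*v + 3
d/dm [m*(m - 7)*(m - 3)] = 3*m^2 - 20*m + 21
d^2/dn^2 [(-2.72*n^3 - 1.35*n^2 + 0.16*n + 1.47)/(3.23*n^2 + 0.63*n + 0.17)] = (-2.8421709430404e-14*n^5 + 9.660726*n^3 + 94.718016*n^2 + 16.949034*n - 0.55977)/(33.698267*n^6 + 19.718181*n^5 + 9.16674*n^4 + 2.325645*n^3 + 0.48246*n^2 + 0.054621*n + 0.004913)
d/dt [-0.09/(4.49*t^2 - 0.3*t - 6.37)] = (0.8082*t - 0.027)/(-4.49*t^2 + 0.3*t + 6.37)^2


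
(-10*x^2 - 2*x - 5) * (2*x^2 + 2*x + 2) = -20*x^4 - 24*x^3 - 34*x^2 - 14*x - 10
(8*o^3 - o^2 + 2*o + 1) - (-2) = 8*o^3 - o^2 + 2*o + 3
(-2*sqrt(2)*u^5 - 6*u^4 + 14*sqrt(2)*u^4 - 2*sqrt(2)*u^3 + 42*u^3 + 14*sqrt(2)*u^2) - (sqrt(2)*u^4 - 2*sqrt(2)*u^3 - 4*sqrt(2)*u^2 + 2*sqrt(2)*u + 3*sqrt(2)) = -2*sqrt(2)*u^5 - 6*u^4 + 13*sqrt(2)*u^4 + 42*u^3 + 18*sqrt(2)*u^2 - 2*sqrt(2)*u - 3*sqrt(2)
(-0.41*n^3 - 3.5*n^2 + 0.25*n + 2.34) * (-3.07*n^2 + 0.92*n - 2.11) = 1.2587*n^5 + 10.3678*n^4 - 3.1224*n^3 + 0.431200000000001*n^2 + 1.6253*n - 4.9374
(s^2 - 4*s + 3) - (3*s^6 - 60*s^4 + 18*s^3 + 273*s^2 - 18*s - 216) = -3*s^6 + 60*s^4 - 18*s^3 - 272*s^2 + 14*s + 219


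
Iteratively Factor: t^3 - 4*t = (t + 2)*(t^2 - 2*t) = (t - 2)*(t + 2)*(t)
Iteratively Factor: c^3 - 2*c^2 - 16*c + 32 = (c - 2)*(c^2 - 16) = (c - 2)*(c + 4)*(c - 4)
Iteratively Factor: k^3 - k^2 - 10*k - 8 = (k + 1)*(k^2 - 2*k - 8) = (k - 4)*(k + 1)*(k + 2)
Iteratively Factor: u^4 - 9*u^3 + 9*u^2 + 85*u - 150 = (u - 5)*(u^3 - 4*u^2 - 11*u + 30) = (u - 5)^2*(u^2 + u - 6) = (u - 5)^2*(u - 2)*(u + 3)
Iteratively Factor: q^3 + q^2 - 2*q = (q + 2)*(q^2 - q) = q*(q + 2)*(q - 1)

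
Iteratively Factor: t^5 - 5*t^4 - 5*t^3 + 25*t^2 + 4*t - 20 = (t + 2)*(t^4 - 7*t^3 + 9*t^2 + 7*t - 10) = (t - 1)*(t + 2)*(t^3 - 6*t^2 + 3*t + 10) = (t - 5)*(t - 1)*(t + 2)*(t^2 - t - 2) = (t - 5)*(t - 2)*(t - 1)*(t + 2)*(t + 1)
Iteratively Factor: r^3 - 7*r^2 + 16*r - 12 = (r - 2)*(r^2 - 5*r + 6) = (r - 2)^2*(r - 3)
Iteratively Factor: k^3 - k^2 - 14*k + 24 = (k - 3)*(k^2 + 2*k - 8) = (k - 3)*(k - 2)*(k + 4)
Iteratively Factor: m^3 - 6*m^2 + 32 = (m - 4)*(m^2 - 2*m - 8) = (m - 4)*(m + 2)*(m - 4)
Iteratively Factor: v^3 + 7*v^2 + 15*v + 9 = (v + 3)*(v^2 + 4*v + 3) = (v + 3)^2*(v + 1)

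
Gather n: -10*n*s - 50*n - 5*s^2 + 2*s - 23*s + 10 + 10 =n*(-10*s - 50) - 5*s^2 - 21*s + 20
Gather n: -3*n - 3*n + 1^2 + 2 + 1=4 - 6*n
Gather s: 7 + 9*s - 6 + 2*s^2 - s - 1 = 2*s^2 + 8*s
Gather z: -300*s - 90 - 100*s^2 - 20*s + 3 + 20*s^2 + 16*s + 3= -80*s^2 - 304*s - 84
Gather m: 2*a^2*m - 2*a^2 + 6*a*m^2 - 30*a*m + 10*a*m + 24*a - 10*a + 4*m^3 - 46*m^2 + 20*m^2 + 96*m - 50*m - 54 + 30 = -2*a^2 + 14*a + 4*m^3 + m^2*(6*a - 26) + m*(2*a^2 - 20*a + 46) - 24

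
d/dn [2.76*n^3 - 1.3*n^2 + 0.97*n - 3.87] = 8.28*n^2 - 2.6*n + 0.97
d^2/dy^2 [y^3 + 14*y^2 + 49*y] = 6*y + 28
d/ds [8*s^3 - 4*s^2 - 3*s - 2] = 24*s^2 - 8*s - 3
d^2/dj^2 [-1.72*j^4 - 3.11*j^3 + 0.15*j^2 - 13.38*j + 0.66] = -20.64*j^2 - 18.66*j + 0.3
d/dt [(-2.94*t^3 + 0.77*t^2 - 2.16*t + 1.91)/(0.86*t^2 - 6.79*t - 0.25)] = (-2.5284*t^4 + 39.9252*t^3 - 1.1657*t^2 - 3.6702*t + 13.5089)/(0.7396*t^4 - 11.6788*t^3 + 45.6741*t^2 + 3.395*t + 0.0625)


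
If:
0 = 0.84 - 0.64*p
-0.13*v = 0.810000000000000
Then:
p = 1.31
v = -6.23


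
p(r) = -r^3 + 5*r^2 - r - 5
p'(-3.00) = -58.00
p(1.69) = 2.76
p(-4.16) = 157.68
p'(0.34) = 2.05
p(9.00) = -338.00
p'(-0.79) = -10.77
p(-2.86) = 62.15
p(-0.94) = 1.19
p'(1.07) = 6.27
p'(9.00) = -154.00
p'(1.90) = 7.17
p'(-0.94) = -13.05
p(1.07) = -1.57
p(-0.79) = -0.60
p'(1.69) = 7.33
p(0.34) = -4.80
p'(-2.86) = -54.14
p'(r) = -3*r^2 + 10*r - 1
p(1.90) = 4.29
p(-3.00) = 70.00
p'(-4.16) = -94.52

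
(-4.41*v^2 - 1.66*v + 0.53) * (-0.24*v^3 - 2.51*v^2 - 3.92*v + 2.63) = 1.0584*v^5 + 11.4675*v^4 + 21.3266*v^3 - 6.4214*v^2 - 6.4434*v + 1.3939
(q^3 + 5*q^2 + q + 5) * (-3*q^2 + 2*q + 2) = -3*q^5 - 13*q^4 + 9*q^3 - 3*q^2 + 12*q + 10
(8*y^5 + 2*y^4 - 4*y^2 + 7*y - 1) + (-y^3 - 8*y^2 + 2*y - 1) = 8*y^5 + 2*y^4 - y^3 - 12*y^2 + 9*y - 2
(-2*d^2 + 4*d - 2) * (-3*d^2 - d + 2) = 6*d^4 - 10*d^3 - 2*d^2 + 10*d - 4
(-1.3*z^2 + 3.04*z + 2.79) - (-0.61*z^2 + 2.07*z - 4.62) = -0.69*z^2 + 0.97*z + 7.41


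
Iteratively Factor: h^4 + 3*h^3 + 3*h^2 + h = (h)*(h^3 + 3*h^2 + 3*h + 1) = h*(h + 1)*(h^2 + 2*h + 1) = h*(h + 1)^2*(h + 1)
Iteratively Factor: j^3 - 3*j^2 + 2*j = (j - 2)*(j^2 - j) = j*(j - 2)*(j - 1)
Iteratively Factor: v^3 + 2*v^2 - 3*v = (v - 1)*(v^2 + 3*v) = (v - 1)*(v + 3)*(v)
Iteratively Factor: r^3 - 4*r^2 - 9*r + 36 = (r - 4)*(r^2 - 9) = (r - 4)*(r - 3)*(r + 3)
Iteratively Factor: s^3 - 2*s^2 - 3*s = (s)*(s^2 - 2*s - 3) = s*(s + 1)*(s - 3)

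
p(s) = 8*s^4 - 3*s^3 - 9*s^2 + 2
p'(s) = 32*s^3 - 9*s^2 - 18*s = s*(32*s^2 - 9*s - 18)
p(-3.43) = 1124.48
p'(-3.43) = -1335.46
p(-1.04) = 5.00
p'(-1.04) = -27.01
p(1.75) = 33.39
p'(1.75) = 112.44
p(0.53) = -0.34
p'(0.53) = -7.30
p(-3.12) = 763.57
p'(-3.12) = -1003.33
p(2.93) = 438.88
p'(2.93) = 674.92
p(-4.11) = 2341.00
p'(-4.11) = -2299.70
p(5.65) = 7325.98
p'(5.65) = 5382.59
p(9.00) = 49574.00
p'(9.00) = 22437.00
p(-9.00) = 53948.00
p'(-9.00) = -23895.00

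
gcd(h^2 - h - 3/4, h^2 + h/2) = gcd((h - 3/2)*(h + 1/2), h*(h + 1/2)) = h + 1/2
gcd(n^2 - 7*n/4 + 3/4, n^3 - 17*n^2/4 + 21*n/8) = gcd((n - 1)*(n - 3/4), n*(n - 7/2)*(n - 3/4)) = n - 3/4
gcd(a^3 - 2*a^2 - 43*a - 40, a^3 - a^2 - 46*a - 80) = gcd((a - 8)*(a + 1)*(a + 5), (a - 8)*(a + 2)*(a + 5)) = a^2 - 3*a - 40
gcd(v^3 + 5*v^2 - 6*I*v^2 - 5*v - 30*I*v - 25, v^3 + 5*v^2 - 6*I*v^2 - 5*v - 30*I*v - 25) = v^3 + v^2*(5 - 6*I) + v*(-5 - 30*I) - 25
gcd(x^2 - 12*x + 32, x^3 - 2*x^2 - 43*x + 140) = x - 4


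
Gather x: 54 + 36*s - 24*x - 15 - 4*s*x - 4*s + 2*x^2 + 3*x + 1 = 32*s + 2*x^2 + x*(-4*s - 21) + 40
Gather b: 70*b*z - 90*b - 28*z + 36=b*(70*z - 90) - 28*z + 36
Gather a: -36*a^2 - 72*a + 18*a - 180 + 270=-36*a^2 - 54*a + 90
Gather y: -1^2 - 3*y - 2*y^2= -2*y^2 - 3*y - 1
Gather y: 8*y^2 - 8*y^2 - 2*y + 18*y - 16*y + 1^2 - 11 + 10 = 0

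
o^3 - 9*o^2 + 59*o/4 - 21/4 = (o - 7)*(o - 3/2)*(o - 1/2)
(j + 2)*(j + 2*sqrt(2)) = j^2 + 2*j + 2*sqrt(2)*j + 4*sqrt(2)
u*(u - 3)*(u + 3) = u^3 - 9*u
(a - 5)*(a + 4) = a^2 - a - 20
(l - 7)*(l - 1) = l^2 - 8*l + 7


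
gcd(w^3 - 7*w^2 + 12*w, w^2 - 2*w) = w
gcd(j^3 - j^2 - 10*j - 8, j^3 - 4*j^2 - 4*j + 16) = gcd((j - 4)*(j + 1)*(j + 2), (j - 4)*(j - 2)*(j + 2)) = j^2 - 2*j - 8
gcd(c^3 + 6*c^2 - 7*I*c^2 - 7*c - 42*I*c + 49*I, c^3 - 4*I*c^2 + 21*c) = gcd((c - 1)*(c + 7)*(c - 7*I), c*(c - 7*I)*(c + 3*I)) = c - 7*I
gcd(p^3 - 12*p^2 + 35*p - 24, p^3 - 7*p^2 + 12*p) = p - 3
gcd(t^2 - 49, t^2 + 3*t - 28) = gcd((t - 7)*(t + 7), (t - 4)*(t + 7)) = t + 7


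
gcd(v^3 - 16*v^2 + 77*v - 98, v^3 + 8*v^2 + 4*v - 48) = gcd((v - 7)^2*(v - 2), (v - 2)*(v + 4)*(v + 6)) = v - 2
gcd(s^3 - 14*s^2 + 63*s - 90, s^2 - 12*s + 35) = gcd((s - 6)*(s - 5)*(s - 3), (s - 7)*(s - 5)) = s - 5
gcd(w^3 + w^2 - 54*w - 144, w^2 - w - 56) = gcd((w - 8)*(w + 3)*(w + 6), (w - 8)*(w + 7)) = w - 8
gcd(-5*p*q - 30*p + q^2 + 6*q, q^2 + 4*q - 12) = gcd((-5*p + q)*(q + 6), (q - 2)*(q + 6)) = q + 6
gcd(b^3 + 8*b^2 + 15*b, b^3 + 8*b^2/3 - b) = b^2 + 3*b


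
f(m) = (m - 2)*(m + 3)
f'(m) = 2*m + 1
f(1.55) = -2.05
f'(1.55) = 4.10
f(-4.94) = 13.46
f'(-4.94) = -8.88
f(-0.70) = -6.21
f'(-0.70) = -0.40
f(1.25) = -3.19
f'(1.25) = 3.50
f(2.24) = 1.26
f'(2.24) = 5.48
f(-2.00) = -4.00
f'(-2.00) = -3.00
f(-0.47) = -6.25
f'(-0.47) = 0.06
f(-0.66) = -6.22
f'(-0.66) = -0.32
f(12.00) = 150.00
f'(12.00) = 25.00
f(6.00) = 36.00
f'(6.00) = 13.00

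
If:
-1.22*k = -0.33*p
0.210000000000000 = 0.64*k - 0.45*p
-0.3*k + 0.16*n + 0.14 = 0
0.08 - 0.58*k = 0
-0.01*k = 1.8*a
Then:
No Solution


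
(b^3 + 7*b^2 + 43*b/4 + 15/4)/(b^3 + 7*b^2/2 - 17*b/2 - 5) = (b + 3/2)/(b - 2)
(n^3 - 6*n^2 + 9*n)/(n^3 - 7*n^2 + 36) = n*(n - 3)/(n^2 - 4*n - 12)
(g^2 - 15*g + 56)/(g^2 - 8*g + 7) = (g - 8)/(g - 1)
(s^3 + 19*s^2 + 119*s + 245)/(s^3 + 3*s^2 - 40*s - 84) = (s^2 + 12*s + 35)/(s^2 - 4*s - 12)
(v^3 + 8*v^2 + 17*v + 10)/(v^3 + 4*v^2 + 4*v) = (v^2 + 6*v + 5)/(v*(v + 2))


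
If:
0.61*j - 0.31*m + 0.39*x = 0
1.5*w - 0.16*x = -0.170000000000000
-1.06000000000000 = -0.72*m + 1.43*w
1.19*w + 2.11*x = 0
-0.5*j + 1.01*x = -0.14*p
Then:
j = 0.60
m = 1.26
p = 1.71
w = -0.11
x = 0.06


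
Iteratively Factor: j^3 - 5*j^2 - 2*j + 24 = (j + 2)*(j^2 - 7*j + 12) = (j - 4)*(j + 2)*(j - 3)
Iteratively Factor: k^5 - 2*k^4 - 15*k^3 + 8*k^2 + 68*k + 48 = (k + 2)*(k^4 - 4*k^3 - 7*k^2 + 22*k + 24) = (k - 3)*(k + 2)*(k^3 - k^2 - 10*k - 8) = (k - 3)*(k + 1)*(k + 2)*(k^2 - 2*k - 8) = (k - 3)*(k + 1)*(k + 2)^2*(k - 4)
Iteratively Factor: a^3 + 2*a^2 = (a + 2)*(a^2) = a*(a + 2)*(a)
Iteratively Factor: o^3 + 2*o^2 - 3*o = (o - 1)*(o^2 + 3*o) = o*(o - 1)*(o + 3)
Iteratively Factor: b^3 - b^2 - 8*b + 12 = (b - 2)*(b^2 + b - 6) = (b - 2)^2*(b + 3)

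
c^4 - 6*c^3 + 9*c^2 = c^2*(c - 3)^2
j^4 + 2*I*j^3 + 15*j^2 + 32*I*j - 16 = (j - 4*I)*(j + I)^2*(j + 4*I)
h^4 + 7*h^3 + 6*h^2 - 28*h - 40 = (h - 2)*(h + 2)^2*(h + 5)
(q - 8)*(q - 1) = q^2 - 9*q + 8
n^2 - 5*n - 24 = (n - 8)*(n + 3)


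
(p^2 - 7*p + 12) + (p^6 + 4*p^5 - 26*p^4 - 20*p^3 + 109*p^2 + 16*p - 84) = p^6 + 4*p^5 - 26*p^4 - 20*p^3 + 110*p^2 + 9*p - 72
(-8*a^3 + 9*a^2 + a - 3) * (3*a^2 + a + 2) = -24*a^5 + 19*a^4 - 4*a^3 + 10*a^2 - a - 6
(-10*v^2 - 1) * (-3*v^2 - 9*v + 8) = 30*v^4 + 90*v^3 - 77*v^2 + 9*v - 8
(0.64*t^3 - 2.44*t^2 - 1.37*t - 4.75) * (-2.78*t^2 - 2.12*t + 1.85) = -1.7792*t^5 + 5.4264*t^4 + 10.1654*t^3 + 11.5954*t^2 + 7.5355*t - 8.7875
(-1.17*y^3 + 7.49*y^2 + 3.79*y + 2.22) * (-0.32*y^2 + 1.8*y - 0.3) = 0.3744*y^5 - 4.5028*y^4 + 12.6202*y^3 + 3.8646*y^2 + 2.859*y - 0.666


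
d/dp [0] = 0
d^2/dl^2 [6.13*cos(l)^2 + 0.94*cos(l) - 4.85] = -0.94*cos(l) - 12.26*cos(2*l)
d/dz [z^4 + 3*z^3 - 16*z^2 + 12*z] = 4*z^3 + 9*z^2 - 32*z + 12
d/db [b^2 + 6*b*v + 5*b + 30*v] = 2*b + 6*v + 5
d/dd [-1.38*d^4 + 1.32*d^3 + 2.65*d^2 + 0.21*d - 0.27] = -5.52*d^3 + 3.96*d^2 + 5.3*d + 0.21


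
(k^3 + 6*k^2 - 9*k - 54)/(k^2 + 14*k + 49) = (k^3 + 6*k^2 - 9*k - 54)/(k^2 + 14*k + 49)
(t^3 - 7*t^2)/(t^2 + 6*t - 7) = t^2*(t - 7)/(t^2 + 6*t - 7)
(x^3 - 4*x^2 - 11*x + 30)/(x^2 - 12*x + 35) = (x^2 + x - 6)/(x - 7)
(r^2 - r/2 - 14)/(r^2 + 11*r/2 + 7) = (r - 4)/(r + 2)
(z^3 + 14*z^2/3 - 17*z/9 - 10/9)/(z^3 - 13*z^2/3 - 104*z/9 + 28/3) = (3*z^2 + 16*z + 5)/(3*z^2 - 11*z - 42)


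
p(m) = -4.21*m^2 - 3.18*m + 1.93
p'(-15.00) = 123.12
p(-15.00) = -897.62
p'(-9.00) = 72.60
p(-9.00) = -310.46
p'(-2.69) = 19.47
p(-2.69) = -19.98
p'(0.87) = -10.51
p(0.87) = -4.02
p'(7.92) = -69.87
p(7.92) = -287.33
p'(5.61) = -50.42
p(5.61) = -148.41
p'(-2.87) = 20.99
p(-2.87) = -23.62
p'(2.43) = -23.64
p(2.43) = -30.66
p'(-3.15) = 23.34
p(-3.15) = -29.83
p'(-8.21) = 65.95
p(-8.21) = -255.73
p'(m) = -8.42*m - 3.18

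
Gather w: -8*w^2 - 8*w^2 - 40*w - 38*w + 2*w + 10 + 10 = -16*w^2 - 76*w + 20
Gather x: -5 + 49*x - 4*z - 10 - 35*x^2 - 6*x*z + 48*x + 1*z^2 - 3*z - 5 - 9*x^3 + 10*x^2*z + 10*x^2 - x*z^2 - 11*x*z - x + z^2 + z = -9*x^3 + x^2*(10*z - 25) + x*(-z^2 - 17*z + 96) + 2*z^2 - 6*z - 20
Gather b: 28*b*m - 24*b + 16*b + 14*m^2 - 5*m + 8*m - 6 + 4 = b*(28*m - 8) + 14*m^2 + 3*m - 2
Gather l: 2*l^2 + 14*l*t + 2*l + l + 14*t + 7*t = 2*l^2 + l*(14*t + 3) + 21*t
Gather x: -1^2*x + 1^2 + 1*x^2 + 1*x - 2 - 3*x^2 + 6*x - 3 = -2*x^2 + 6*x - 4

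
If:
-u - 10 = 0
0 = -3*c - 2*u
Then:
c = 20/3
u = -10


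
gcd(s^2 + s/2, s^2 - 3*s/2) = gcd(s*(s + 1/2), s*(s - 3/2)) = s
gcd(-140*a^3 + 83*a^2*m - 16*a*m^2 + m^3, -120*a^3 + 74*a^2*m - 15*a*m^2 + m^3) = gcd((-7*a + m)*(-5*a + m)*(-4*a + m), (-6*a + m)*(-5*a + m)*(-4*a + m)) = 20*a^2 - 9*a*m + m^2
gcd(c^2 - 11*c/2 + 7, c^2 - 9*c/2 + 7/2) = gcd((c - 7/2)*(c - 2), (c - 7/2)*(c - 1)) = c - 7/2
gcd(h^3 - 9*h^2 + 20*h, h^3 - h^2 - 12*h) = h^2 - 4*h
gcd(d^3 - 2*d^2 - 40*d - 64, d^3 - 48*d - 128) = d^2 - 4*d - 32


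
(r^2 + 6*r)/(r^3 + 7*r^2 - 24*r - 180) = r/(r^2 + r - 30)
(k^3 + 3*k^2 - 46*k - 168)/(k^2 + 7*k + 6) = (k^2 - 3*k - 28)/(k + 1)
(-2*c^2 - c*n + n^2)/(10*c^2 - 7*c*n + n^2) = (-c - n)/(5*c - n)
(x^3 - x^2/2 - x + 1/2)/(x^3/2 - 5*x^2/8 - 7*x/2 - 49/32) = 16*(-2*x^3 + x^2 + 2*x - 1)/(-16*x^3 + 20*x^2 + 112*x + 49)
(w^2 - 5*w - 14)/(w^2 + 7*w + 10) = (w - 7)/(w + 5)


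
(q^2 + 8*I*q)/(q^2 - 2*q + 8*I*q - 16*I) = q/(q - 2)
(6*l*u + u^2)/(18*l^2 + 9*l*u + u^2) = u/(3*l + u)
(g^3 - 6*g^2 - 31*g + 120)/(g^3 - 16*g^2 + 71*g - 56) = (g^2 + 2*g - 15)/(g^2 - 8*g + 7)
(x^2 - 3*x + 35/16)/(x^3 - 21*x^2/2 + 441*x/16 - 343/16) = (4*x - 5)/(4*x^2 - 35*x + 49)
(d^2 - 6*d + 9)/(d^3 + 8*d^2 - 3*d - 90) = (d - 3)/(d^2 + 11*d + 30)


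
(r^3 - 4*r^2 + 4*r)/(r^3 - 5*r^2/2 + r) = 2*(r - 2)/(2*r - 1)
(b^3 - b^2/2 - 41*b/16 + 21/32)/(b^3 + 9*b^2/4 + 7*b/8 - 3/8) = (b - 7/4)/(b + 1)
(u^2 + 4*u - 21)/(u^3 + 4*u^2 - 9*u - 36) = (u + 7)/(u^2 + 7*u + 12)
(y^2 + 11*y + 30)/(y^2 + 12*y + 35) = (y + 6)/(y + 7)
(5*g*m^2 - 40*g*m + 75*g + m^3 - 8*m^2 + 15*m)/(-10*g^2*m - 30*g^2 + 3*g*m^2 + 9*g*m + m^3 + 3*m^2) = (-m^2 + 8*m - 15)/(2*g*m + 6*g - m^2 - 3*m)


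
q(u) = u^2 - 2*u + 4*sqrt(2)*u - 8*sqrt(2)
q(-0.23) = -12.10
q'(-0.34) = 2.98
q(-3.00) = -13.28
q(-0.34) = -12.44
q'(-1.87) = -0.08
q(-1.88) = -14.65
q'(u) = 2*u - 2 + 4*sqrt(2)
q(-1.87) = -14.66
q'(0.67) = 5.00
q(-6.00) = 2.75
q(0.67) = -8.41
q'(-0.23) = 3.20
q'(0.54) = 4.74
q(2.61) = 5.04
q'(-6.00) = -8.34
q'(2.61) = 8.88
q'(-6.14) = -8.62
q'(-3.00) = -2.34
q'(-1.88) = -0.10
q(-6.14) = 3.93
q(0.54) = -9.05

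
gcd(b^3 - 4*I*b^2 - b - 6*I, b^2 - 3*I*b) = b - 3*I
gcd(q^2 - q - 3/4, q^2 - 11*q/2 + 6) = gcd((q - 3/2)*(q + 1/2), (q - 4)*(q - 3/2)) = q - 3/2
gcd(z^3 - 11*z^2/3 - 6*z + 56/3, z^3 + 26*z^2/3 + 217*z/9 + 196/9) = z + 7/3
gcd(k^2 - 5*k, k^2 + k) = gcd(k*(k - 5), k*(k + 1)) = k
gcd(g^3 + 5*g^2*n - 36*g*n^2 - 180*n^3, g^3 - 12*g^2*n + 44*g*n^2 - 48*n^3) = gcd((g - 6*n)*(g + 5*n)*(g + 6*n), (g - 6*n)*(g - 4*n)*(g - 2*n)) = g - 6*n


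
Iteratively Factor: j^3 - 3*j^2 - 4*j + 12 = (j + 2)*(j^2 - 5*j + 6) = (j - 2)*(j + 2)*(j - 3)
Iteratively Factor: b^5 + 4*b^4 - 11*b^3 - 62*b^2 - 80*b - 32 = (b + 1)*(b^4 + 3*b^3 - 14*b^2 - 48*b - 32) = (b + 1)^2*(b^3 + 2*b^2 - 16*b - 32) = (b + 1)^2*(b + 2)*(b^2 - 16) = (b - 4)*(b + 1)^2*(b + 2)*(b + 4)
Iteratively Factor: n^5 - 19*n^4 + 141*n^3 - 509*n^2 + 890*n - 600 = (n - 3)*(n^4 - 16*n^3 + 93*n^2 - 230*n + 200) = (n - 3)*(n - 2)*(n^3 - 14*n^2 + 65*n - 100) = (n - 5)*(n - 3)*(n - 2)*(n^2 - 9*n + 20) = (n - 5)^2*(n - 3)*(n - 2)*(n - 4)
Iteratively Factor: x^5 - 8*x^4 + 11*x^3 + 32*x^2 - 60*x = (x - 5)*(x^4 - 3*x^3 - 4*x^2 + 12*x) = (x - 5)*(x + 2)*(x^3 - 5*x^2 + 6*x) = (x - 5)*(x - 3)*(x + 2)*(x^2 - 2*x) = x*(x - 5)*(x - 3)*(x + 2)*(x - 2)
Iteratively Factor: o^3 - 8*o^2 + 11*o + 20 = (o + 1)*(o^2 - 9*o + 20) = (o - 5)*(o + 1)*(o - 4)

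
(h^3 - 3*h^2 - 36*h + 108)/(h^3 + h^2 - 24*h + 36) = (h - 6)/(h - 2)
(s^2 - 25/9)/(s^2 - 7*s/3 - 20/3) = (s - 5/3)/(s - 4)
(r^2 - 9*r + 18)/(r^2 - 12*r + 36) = (r - 3)/(r - 6)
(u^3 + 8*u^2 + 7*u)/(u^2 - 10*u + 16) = u*(u^2 + 8*u + 7)/(u^2 - 10*u + 16)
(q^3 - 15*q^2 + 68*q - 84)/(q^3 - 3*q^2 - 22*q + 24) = (q^2 - 9*q + 14)/(q^2 + 3*q - 4)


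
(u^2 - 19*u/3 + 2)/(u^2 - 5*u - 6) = (u - 1/3)/(u + 1)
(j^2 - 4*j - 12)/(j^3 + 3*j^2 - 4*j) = (j^2 - 4*j - 12)/(j*(j^2 + 3*j - 4))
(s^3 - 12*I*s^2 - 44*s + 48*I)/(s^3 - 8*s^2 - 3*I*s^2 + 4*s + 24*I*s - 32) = (s^2 - 8*I*s - 12)/(s^2 + s*(-8 + I) - 8*I)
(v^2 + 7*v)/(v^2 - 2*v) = (v + 7)/(v - 2)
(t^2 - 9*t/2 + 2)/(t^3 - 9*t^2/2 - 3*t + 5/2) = (t - 4)/(t^2 - 4*t - 5)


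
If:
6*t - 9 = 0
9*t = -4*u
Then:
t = 3/2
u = -27/8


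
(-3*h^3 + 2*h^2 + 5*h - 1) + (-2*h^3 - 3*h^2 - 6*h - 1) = -5*h^3 - h^2 - h - 2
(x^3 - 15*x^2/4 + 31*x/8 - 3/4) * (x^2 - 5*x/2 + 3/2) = x^5 - 25*x^4/4 + 59*x^3/4 - 257*x^2/16 + 123*x/16 - 9/8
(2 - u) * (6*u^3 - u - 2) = -6*u^4 + 12*u^3 + u^2 - 4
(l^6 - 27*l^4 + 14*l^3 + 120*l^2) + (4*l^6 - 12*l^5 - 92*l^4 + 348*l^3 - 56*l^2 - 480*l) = 5*l^6 - 12*l^5 - 119*l^4 + 362*l^3 + 64*l^2 - 480*l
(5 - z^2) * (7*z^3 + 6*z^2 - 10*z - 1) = -7*z^5 - 6*z^4 + 45*z^3 + 31*z^2 - 50*z - 5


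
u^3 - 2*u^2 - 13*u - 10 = (u - 5)*(u + 1)*(u + 2)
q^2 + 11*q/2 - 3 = (q - 1/2)*(q + 6)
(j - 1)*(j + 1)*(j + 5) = j^3 + 5*j^2 - j - 5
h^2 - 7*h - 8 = (h - 8)*(h + 1)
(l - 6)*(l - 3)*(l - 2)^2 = l^4 - 13*l^3 + 58*l^2 - 108*l + 72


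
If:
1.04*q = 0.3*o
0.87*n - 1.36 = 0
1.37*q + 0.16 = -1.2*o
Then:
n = 1.56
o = -0.10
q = -0.03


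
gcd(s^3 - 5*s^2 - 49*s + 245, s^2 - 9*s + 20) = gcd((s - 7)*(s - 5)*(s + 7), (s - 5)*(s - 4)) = s - 5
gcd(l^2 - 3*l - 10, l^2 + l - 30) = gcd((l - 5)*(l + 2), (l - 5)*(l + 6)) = l - 5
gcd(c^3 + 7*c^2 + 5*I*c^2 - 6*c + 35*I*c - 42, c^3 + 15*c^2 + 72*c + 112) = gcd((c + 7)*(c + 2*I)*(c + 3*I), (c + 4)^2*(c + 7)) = c + 7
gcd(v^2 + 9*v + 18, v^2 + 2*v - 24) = v + 6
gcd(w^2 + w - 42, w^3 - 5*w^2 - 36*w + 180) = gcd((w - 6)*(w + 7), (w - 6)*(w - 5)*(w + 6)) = w - 6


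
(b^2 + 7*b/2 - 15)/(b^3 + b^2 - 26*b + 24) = (b - 5/2)/(b^2 - 5*b + 4)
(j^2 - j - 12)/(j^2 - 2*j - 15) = (j - 4)/(j - 5)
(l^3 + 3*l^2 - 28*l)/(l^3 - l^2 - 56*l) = (l - 4)/(l - 8)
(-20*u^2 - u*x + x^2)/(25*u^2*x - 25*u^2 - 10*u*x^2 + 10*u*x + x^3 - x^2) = (4*u + x)/(-5*u*x + 5*u + x^2 - x)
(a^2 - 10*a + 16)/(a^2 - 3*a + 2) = (a - 8)/(a - 1)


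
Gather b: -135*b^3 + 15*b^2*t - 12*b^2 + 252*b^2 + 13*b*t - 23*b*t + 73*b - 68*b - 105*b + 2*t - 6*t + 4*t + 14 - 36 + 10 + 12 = -135*b^3 + b^2*(15*t + 240) + b*(-10*t - 100)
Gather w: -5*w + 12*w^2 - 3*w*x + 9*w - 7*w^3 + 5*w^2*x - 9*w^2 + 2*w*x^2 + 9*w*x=-7*w^3 + w^2*(5*x + 3) + w*(2*x^2 + 6*x + 4)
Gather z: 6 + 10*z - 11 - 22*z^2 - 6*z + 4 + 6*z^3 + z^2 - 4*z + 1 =6*z^3 - 21*z^2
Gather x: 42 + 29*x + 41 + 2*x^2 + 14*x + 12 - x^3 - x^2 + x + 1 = -x^3 + x^2 + 44*x + 96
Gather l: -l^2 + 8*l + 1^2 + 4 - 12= -l^2 + 8*l - 7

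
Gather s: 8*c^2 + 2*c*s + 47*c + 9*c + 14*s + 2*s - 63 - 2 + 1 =8*c^2 + 56*c + s*(2*c + 16) - 64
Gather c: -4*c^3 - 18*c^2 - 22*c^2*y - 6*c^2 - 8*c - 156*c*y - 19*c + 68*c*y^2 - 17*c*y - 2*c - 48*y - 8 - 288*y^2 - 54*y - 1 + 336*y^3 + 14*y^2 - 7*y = -4*c^3 + c^2*(-22*y - 24) + c*(68*y^2 - 173*y - 29) + 336*y^3 - 274*y^2 - 109*y - 9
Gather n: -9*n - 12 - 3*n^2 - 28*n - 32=-3*n^2 - 37*n - 44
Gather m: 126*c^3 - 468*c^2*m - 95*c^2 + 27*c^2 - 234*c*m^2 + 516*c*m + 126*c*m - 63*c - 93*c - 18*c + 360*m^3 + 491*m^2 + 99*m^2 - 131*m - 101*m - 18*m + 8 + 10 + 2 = 126*c^3 - 68*c^2 - 174*c + 360*m^3 + m^2*(590 - 234*c) + m*(-468*c^2 + 642*c - 250) + 20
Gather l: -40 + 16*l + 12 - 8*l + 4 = 8*l - 24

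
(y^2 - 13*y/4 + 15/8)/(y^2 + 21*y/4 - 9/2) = (y - 5/2)/(y + 6)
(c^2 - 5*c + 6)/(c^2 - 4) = (c - 3)/(c + 2)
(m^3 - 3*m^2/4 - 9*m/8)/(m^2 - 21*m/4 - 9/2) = m*(2*m - 3)/(2*(m - 6))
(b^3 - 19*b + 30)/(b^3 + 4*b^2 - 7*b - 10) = (b - 3)/(b + 1)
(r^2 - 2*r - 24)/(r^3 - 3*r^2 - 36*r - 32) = (r - 6)/(r^2 - 7*r - 8)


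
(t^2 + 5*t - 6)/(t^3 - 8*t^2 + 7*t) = (t + 6)/(t*(t - 7))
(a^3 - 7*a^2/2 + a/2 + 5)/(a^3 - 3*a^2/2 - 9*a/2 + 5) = (a^2 - a - 2)/(a^2 + a - 2)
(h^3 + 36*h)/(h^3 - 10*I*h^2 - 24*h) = (h + 6*I)/(h - 4*I)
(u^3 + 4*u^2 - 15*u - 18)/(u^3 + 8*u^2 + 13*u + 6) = (u - 3)/(u + 1)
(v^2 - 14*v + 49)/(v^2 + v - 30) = (v^2 - 14*v + 49)/(v^2 + v - 30)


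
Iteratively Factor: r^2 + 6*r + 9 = (r + 3)*(r + 3)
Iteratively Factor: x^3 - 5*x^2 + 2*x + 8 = (x - 2)*(x^2 - 3*x - 4) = (x - 2)*(x + 1)*(x - 4)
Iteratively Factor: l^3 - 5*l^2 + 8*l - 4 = (l - 1)*(l^2 - 4*l + 4) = (l - 2)*(l - 1)*(l - 2)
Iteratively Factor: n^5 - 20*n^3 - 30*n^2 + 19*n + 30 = (n + 3)*(n^4 - 3*n^3 - 11*n^2 + 3*n + 10) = (n - 1)*(n + 3)*(n^3 - 2*n^2 - 13*n - 10) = (n - 1)*(n + 1)*(n + 3)*(n^2 - 3*n - 10) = (n - 5)*(n - 1)*(n + 1)*(n + 3)*(n + 2)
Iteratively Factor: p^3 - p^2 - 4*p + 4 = (p - 1)*(p^2 - 4) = (p - 2)*(p - 1)*(p + 2)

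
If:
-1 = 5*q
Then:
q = -1/5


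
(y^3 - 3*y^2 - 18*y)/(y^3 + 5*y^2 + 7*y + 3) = y*(y - 6)/(y^2 + 2*y + 1)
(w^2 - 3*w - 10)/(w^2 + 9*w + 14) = (w - 5)/(w + 7)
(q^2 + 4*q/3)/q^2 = (q + 4/3)/q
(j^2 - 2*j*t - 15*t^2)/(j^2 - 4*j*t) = (j^2 - 2*j*t - 15*t^2)/(j*(j - 4*t))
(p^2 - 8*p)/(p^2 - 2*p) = (p - 8)/(p - 2)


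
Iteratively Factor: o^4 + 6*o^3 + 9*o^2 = (o + 3)*(o^3 + 3*o^2) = (o + 3)^2*(o^2) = o*(o + 3)^2*(o)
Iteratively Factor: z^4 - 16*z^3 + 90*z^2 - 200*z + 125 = (z - 5)*(z^3 - 11*z^2 + 35*z - 25) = (z - 5)^2*(z^2 - 6*z + 5) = (z - 5)^2*(z - 1)*(z - 5)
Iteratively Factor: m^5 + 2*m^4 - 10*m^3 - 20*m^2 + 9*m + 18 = (m + 1)*(m^4 + m^3 - 11*m^2 - 9*m + 18) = (m - 3)*(m + 1)*(m^3 + 4*m^2 + m - 6) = (m - 3)*(m + 1)*(m + 2)*(m^2 + 2*m - 3) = (m - 3)*(m - 1)*(m + 1)*(m + 2)*(m + 3)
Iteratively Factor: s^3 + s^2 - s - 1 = (s + 1)*(s^2 - 1) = (s + 1)^2*(s - 1)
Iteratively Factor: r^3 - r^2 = (r)*(r^2 - r) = r^2*(r - 1)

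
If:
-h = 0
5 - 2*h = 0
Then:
No Solution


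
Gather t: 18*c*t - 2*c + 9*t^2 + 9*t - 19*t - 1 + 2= -2*c + 9*t^2 + t*(18*c - 10) + 1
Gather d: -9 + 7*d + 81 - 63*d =72 - 56*d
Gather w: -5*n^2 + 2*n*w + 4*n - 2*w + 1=-5*n^2 + 4*n + w*(2*n - 2) + 1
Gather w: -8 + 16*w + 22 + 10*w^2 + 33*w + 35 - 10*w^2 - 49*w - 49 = 0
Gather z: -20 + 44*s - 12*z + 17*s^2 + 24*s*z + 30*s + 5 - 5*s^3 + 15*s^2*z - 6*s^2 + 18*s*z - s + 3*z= -5*s^3 + 11*s^2 + 73*s + z*(15*s^2 + 42*s - 9) - 15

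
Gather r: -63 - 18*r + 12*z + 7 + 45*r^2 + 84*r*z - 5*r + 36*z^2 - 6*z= 45*r^2 + r*(84*z - 23) + 36*z^2 + 6*z - 56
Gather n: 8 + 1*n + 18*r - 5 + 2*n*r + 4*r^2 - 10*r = n*(2*r + 1) + 4*r^2 + 8*r + 3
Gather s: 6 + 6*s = 6*s + 6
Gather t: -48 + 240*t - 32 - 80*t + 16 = 160*t - 64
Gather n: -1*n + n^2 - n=n^2 - 2*n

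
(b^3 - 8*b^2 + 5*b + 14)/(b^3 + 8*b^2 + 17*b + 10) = (b^2 - 9*b + 14)/(b^2 + 7*b + 10)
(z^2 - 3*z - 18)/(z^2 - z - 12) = (z - 6)/(z - 4)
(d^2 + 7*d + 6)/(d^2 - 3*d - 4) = (d + 6)/(d - 4)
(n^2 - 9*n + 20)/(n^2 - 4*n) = (n - 5)/n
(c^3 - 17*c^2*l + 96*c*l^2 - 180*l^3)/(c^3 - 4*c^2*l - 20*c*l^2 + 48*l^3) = (c^2 - 11*c*l + 30*l^2)/(c^2 + 2*c*l - 8*l^2)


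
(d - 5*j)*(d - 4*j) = d^2 - 9*d*j + 20*j^2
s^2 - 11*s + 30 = (s - 6)*(s - 5)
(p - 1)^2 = p^2 - 2*p + 1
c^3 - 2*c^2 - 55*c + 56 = (c - 8)*(c - 1)*(c + 7)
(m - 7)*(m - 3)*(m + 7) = m^3 - 3*m^2 - 49*m + 147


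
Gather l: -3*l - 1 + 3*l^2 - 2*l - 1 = 3*l^2 - 5*l - 2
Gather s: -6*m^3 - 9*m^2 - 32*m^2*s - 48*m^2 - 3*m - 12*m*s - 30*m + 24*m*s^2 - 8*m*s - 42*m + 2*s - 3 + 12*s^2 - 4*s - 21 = -6*m^3 - 57*m^2 - 75*m + s^2*(24*m + 12) + s*(-32*m^2 - 20*m - 2) - 24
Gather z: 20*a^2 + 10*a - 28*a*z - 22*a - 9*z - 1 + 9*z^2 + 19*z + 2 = 20*a^2 - 12*a + 9*z^2 + z*(10 - 28*a) + 1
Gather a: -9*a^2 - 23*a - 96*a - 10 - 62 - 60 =-9*a^2 - 119*a - 132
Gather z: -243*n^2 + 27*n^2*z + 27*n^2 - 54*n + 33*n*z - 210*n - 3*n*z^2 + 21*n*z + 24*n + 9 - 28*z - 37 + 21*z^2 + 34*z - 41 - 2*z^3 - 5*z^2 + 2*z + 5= -216*n^2 - 240*n - 2*z^3 + z^2*(16 - 3*n) + z*(27*n^2 + 54*n + 8) - 64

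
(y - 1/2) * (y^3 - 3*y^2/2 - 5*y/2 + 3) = y^4 - 2*y^3 - 7*y^2/4 + 17*y/4 - 3/2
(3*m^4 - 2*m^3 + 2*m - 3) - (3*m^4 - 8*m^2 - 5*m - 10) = -2*m^3 + 8*m^2 + 7*m + 7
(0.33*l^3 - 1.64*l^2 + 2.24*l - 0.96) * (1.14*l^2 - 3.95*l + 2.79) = 0.3762*l^5 - 3.1731*l^4 + 9.9523*l^3 - 14.518*l^2 + 10.0416*l - 2.6784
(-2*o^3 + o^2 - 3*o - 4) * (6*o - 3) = -12*o^4 + 12*o^3 - 21*o^2 - 15*o + 12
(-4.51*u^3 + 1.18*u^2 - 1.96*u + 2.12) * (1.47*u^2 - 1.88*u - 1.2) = -6.6297*u^5 + 10.2134*u^4 + 0.3124*u^3 + 5.3852*u^2 - 1.6336*u - 2.544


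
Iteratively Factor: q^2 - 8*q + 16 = (q - 4)*(q - 4)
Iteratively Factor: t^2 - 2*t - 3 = (t - 3)*(t + 1)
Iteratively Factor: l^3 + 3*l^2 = (l)*(l^2 + 3*l) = l^2*(l + 3)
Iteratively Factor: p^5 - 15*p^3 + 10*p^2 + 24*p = (p + 1)*(p^4 - p^3 - 14*p^2 + 24*p) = (p - 2)*(p + 1)*(p^3 + p^2 - 12*p) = (p - 3)*(p - 2)*(p + 1)*(p^2 + 4*p) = p*(p - 3)*(p - 2)*(p + 1)*(p + 4)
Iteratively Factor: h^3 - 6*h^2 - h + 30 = (h - 3)*(h^2 - 3*h - 10) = (h - 5)*(h - 3)*(h + 2)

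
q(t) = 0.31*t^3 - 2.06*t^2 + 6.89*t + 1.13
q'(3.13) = 3.11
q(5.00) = 22.83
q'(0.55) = 4.91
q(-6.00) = -181.33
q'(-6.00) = 65.09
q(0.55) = 4.35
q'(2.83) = 2.68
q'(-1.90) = 18.08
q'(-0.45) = 8.93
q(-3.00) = -46.45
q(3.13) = 12.02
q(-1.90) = -21.52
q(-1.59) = -16.28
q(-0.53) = -3.15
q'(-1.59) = 15.79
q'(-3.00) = 27.62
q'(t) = 0.93*t^2 - 4.12*t + 6.89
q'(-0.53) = 9.33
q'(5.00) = 9.54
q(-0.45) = -2.42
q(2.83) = 11.16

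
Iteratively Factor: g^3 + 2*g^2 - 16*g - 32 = (g - 4)*(g^2 + 6*g + 8) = (g - 4)*(g + 4)*(g + 2)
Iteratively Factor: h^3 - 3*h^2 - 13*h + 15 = (h - 1)*(h^2 - 2*h - 15) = (h - 1)*(h + 3)*(h - 5)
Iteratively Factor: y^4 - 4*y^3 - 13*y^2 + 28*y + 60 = (y - 3)*(y^3 - y^2 - 16*y - 20) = (y - 5)*(y - 3)*(y^2 + 4*y + 4) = (y - 5)*(y - 3)*(y + 2)*(y + 2)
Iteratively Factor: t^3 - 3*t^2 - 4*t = (t - 4)*(t^2 + t) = (t - 4)*(t + 1)*(t)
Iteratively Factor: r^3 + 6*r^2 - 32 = (r + 4)*(r^2 + 2*r - 8) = (r - 2)*(r + 4)*(r + 4)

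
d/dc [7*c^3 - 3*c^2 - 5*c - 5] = 21*c^2 - 6*c - 5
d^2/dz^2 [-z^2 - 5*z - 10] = -2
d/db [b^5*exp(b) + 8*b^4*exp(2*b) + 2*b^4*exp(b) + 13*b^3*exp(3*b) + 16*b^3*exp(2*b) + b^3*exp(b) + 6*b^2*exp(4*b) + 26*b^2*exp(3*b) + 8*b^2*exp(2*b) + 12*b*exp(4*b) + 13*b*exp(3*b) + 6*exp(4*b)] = (b^5 + 16*b^4*exp(b) + 7*b^4 + 39*b^3*exp(2*b) + 64*b^3*exp(b) + 9*b^3 + 24*b^2*exp(3*b) + 117*b^2*exp(2*b) + 64*b^2*exp(b) + 3*b^2 + 60*b*exp(3*b) + 91*b*exp(2*b) + 16*b*exp(b) + 36*exp(3*b) + 13*exp(2*b))*exp(b)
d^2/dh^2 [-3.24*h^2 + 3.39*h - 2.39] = -6.48000000000000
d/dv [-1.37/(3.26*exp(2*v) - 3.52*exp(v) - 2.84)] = (8.9324*exp(v) - 4.8224)*exp(v)/(-3.26*exp(2*v) + 3.52*exp(v) + 2.84)^2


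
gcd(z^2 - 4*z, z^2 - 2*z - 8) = z - 4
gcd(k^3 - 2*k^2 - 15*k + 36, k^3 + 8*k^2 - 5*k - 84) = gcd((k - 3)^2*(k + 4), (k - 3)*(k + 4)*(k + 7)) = k^2 + k - 12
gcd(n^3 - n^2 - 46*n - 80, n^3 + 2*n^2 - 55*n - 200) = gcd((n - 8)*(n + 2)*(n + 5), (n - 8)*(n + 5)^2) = n^2 - 3*n - 40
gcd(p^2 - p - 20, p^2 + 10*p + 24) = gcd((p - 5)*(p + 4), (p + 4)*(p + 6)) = p + 4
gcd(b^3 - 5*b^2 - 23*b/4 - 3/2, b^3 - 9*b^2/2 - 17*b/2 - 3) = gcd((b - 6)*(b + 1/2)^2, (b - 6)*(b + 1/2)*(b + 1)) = b^2 - 11*b/2 - 3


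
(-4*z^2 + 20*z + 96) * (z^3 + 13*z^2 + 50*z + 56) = -4*z^5 - 32*z^4 + 156*z^3 + 2024*z^2 + 5920*z + 5376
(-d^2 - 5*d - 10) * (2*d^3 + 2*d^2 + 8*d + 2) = -2*d^5 - 12*d^4 - 38*d^3 - 62*d^2 - 90*d - 20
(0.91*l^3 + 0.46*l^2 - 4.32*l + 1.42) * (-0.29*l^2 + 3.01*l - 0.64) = -0.2639*l^5 + 2.6057*l^4 + 2.055*l^3 - 13.7094*l^2 + 7.039*l - 0.9088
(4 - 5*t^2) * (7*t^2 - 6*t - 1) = -35*t^4 + 30*t^3 + 33*t^2 - 24*t - 4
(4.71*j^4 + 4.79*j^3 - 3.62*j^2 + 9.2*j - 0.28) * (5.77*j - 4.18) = 27.1767*j^5 + 7.9505*j^4 - 40.9096*j^3 + 68.2156*j^2 - 40.0716*j + 1.1704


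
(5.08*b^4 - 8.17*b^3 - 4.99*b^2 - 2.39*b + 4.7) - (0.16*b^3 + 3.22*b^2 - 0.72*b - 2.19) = 5.08*b^4 - 8.33*b^3 - 8.21*b^2 - 1.67*b + 6.89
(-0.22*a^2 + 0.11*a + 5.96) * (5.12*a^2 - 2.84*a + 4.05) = -1.1264*a^4 + 1.188*a^3 + 29.3118*a^2 - 16.4809*a + 24.138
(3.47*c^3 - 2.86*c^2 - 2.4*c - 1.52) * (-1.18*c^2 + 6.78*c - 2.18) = -4.0946*c^5 + 26.9014*c^4 - 24.1234*c^3 - 8.2436*c^2 - 5.0736*c + 3.3136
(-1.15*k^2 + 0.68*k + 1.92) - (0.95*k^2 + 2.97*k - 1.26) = -2.1*k^2 - 2.29*k + 3.18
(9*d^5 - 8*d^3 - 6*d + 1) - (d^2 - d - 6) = 9*d^5 - 8*d^3 - d^2 - 5*d + 7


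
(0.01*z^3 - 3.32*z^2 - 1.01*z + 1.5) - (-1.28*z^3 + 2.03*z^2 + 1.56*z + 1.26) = 1.29*z^3 - 5.35*z^2 - 2.57*z + 0.24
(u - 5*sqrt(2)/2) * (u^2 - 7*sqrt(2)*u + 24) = u^3 - 19*sqrt(2)*u^2/2 + 59*u - 60*sqrt(2)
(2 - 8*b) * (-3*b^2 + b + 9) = 24*b^3 - 14*b^2 - 70*b + 18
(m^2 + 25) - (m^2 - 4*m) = 4*m + 25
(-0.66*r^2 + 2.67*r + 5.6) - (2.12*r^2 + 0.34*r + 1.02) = -2.78*r^2 + 2.33*r + 4.58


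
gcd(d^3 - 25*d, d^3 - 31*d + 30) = d - 5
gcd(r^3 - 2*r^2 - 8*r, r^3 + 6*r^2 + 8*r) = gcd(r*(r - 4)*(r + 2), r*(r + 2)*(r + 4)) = r^2 + 2*r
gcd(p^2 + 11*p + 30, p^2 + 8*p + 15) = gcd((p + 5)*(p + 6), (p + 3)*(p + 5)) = p + 5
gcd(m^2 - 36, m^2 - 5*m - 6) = m - 6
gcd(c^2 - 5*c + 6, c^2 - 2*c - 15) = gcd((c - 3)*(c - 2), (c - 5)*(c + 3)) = 1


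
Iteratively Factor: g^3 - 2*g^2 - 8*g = (g + 2)*(g^2 - 4*g) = g*(g + 2)*(g - 4)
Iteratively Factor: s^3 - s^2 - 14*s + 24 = (s + 4)*(s^2 - 5*s + 6) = (s - 2)*(s + 4)*(s - 3)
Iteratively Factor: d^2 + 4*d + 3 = (d + 3)*(d + 1)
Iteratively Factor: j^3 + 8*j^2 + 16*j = (j + 4)*(j^2 + 4*j) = j*(j + 4)*(j + 4)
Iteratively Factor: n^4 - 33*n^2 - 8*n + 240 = (n + 4)*(n^3 - 4*n^2 - 17*n + 60) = (n + 4)^2*(n^2 - 8*n + 15) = (n - 3)*(n + 4)^2*(n - 5)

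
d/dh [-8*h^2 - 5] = -16*h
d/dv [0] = 0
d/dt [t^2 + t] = 2*t + 1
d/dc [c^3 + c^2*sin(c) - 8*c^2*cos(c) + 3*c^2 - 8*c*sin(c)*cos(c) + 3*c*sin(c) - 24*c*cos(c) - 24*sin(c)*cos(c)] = 8*c^2*sin(c) + c^2*cos(c) + 3*c^2 + 26*c*sin(c) - 13*c*cos(c) - 8*c*cos(2*c) + 6*c + 3*sin(c) - 4*sin(2*c) - 24*cos(c) - 24*cos(2*c)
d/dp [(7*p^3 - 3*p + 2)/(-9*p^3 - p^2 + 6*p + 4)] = (-7*p^4 + 30*p^3 + 135*p^2 + 4*p - 24)/(81*p^6 + 18*p^5 - 107*p^4 - 84*p^3 + 28*p^2 + 48*p + 16)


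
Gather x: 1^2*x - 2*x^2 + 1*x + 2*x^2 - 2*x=0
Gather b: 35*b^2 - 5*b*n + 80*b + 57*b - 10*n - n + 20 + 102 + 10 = 35*b^2 + b*(137 - 5*n) - 11*n + 132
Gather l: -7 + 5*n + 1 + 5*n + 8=10*n + 2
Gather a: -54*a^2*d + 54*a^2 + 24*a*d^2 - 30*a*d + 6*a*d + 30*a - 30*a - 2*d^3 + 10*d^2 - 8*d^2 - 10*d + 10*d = a^2*(54 - 54*d) + a*(24*d^2 - 24*d) - 2*d^3 + 2*d^2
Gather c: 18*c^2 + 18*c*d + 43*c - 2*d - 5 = 18*c^2 + c*(18*d + 43) - 2*d - 5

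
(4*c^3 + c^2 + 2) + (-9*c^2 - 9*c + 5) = 4*c^3 - 8*c^2 - 9*c + 7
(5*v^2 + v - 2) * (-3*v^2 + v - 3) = -15*v^4 + 2*v^3 - 8*v^2 - 5*v + 6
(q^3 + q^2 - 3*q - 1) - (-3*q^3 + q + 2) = 4*q^3 + q^2 - 4*q - 3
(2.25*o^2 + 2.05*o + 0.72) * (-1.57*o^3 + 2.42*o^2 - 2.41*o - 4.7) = -3.5325*o^5 + 2.2265*o^4 - 1.5919*o^3 - 13.7731*o^2 - 11.3702*o - 3.384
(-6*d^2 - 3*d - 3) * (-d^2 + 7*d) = 6*d^4 - 39*d^3 - 18*d^2 - 21*d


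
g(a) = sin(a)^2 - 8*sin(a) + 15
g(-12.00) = 11.00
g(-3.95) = 9.74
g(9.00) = 11.87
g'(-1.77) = 1.97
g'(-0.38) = -8.12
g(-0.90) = 21.88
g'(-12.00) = -5.85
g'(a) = 2*sin(a)*cos(a) - 8*cos(a)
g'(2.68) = 6.37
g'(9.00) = 6.54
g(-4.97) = 8.20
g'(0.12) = -7.70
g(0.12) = 14.06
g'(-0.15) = -8.21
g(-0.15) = 16.22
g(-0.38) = 18.10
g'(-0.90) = -5.95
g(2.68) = 11.64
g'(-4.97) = -1.55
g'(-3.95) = 4.53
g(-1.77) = 23.80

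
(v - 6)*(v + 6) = v^2 - 36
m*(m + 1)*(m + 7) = m^3 + 8*m^2 + 7*m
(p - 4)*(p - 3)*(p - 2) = p^3 - 9*p^2 + 26*p - 24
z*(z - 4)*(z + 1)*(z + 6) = z^4 + 3*z^3 - 22*z^2 - 24*z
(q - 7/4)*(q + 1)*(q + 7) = q^3 + 25*q^2/4 - 7*q - 49/4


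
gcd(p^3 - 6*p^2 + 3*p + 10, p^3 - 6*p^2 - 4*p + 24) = p - 2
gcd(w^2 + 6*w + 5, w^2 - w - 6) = 1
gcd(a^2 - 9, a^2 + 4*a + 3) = a + 3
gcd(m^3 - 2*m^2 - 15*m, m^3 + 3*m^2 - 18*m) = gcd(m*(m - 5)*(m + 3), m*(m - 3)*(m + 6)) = m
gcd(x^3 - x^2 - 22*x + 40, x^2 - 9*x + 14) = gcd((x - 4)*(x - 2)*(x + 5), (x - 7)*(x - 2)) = x - 2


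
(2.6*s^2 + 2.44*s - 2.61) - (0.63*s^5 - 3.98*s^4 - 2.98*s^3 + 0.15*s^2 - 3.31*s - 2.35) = -0.63*s^5 + 3.98*s^4 + 2.98*s^3 + 2.45*s^2 + 5.75*s - 0.26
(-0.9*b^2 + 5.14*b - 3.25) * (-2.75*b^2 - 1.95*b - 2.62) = 2.475*b^4 - 12.38*b^3 + 1.2725*b^2 - 7.1293*b + 8.515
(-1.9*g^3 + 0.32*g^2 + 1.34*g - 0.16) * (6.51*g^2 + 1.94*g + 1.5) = -12.369*g^5 - 1.6028*g^4 + 6.4942*g^3 + 2.038*g^2 + 1.6996*g - 0.24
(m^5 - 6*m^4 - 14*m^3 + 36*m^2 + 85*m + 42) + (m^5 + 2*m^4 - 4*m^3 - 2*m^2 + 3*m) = 2*m^5 - 4*m^4 - 18*m^3 + 34*m^2 + 88*m + 42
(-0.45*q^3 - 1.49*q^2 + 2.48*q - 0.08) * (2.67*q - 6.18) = -1.2015*q^4 - 1.1973*q^3 + 15.8298*q^2 - 15.54*q + 0.4944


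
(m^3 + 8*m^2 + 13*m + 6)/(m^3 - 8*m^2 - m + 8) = (m^2 + 7*m + 6)/(m^2 - 9*m + 8)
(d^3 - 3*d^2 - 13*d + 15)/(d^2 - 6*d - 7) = (-d^3 + 3*d^2 + 13*d - 15)/(-d^2 + 6*d + 7)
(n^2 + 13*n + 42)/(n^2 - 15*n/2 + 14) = 2*(n^2 + 13*n + 42)/(2*n^2 - 15*n + 28)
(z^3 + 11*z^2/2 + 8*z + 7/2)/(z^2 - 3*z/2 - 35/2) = (z^2 + 2*z + 1)/(z - 5)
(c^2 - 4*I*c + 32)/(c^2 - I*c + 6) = (c^2 - 4*I*c + 32)/(c^2 - I*c + 6)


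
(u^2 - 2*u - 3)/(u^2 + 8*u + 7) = (u - 3)/(u + 7)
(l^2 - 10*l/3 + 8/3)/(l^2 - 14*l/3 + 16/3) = (3*l - 4)/(3*l - 8)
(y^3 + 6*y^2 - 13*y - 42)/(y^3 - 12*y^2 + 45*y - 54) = (y^2 + 9*y + 14)/(y^2 - 9*y + 18)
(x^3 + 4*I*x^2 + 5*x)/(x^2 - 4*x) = (x^2 + 4*I*x + 5)/(x - 4)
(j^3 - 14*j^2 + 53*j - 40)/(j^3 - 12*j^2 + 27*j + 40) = (j - 1)/(j + 1)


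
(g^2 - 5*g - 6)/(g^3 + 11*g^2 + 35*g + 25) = (g - 6)/(g^2 + 10*g + 25)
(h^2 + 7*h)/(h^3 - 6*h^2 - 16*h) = (h + 7)/(h^2 - 6*h - 16)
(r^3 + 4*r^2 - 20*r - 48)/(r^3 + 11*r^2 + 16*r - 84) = (r^2 - 2*r - 8)/(r^2 + 5*r - 14)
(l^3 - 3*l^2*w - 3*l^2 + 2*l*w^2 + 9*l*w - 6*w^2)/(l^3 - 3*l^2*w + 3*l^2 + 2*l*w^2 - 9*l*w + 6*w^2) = (l - 3)/(l + 3)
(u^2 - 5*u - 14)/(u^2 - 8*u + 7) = (u + 2)/(u - 1)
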